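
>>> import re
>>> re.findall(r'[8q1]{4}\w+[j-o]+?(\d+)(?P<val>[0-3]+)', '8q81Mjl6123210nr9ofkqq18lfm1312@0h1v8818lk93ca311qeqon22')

[('131', '2'), ('2', '2')]

Pattern: exactly 4 of one of [8q1], then one or more of a word character, then one or more of a character in [j-o] (lazy); then one or more of a digit (captured); then one or more of a character in [0-3] (captured as 'val').
Matches: at [0:31] match '8q81Mjl6123210nr9ofkqq18lfm1312', groups = ('131', '2'); at [36:56] match '8818lk93ca311qeqon22', groups = ('2', '2').
With 2 capturing groups, `findall` returns a 2-tuple per match.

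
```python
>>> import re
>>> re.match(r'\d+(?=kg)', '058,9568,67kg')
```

None

With `match`, the pattern is implicitly anchored at the beginning.
Here position 0 doesn't satisfy it, so the call returns None.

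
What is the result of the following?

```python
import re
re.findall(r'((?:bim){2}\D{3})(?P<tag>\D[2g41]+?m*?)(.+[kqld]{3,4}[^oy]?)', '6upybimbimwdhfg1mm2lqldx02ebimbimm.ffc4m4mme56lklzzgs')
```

[('bimbimwdh', 'fg', '1mm2lqldx02ebimbimm.ffc4m4mme56lklz')]

This matches the literal 'bim' repeated 2 times, then exactly 3 of a non-digit (captured); then a non-digit, then one or more of one of [2g41] (lazy), then zero or more of a literal 'm' (lazy) (captured as 'tag'); then one or more of any character, then 3 to 4 of one of [kqld], then optionally any character except [oy] (captured).
With 3 capturing groups, `findall` returns a 3-tuple per match.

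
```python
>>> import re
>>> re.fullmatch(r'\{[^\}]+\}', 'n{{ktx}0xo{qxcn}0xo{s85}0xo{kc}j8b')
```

For `fullmatch`, every character of the input must be accounted for by the pattern.
Here the pattern can't cover the whole string, so the call returns None.

None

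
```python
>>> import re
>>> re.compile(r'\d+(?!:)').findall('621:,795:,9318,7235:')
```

['62', '79', '9318', '723']

The negative lookaround is zero-width — it rules out positions where the adjacent text would match, without consuming anything.
With no groups in the pattern, `findall` gives back each whole match — 4 here.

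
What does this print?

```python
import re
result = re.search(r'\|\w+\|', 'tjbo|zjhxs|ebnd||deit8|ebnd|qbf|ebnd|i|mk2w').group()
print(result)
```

|zjhxs|

The match spans [4:11] → '|zjhxs|'.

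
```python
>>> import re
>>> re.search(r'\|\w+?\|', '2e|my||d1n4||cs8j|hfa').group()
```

'|my|'

The match spans [2:6] → '|my|'.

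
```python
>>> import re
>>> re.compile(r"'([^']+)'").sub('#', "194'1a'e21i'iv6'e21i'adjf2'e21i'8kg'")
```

'194#e21i#e21i#e21i#'

Every occurrence is swapped for '#'.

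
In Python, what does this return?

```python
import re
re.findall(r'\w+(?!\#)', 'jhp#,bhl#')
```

Because the assertion is negative and zero-width, positions next to the forbidden text are skipped.
No capturing groups, so `findall` returns the 2 full match strings.

['jh', 'bh']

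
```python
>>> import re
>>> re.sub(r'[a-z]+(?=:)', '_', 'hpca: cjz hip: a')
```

'_: cjz _: a'

Lookahead/lookbehind check context without consuming it, so the matched span excludes the asserted characters.
Matches: at [0:4] → 'hpca'; at [10:13] → 'hip'.
`sub` substitutes '_' at each match site.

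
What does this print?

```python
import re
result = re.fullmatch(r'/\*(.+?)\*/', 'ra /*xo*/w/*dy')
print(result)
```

None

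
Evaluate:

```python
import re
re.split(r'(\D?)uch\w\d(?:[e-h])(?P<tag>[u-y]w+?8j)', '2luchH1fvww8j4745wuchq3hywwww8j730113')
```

The pattern matches optionally a non-digit (captured); then the literal 'uch', then a word character, then a digit; then a character in [e-h] (non-capturing group); then a character in [u-y], then one or more of the literal 'w' (lazy), then the literal '8j' (captured as 'tag').
Matches to split on: at [1:13] → 'luchH1fvww8j'; at [17:31] → 'wuchq3hywwww8j'.
`re.split` interleaves the captured-group text with the surrounding fragments.

['2', 'l', 'vww8j', '4745', 'w', 'ywwww8j', '730113']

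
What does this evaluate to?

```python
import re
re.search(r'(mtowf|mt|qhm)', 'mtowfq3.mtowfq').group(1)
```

'mtowf'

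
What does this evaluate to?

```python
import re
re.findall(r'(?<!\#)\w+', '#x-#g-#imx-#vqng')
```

['mx', 'qng']

The negative lookaround is zero-width — it rules out positions where the adjacent text would match, without consuming anything.
Walking the string: at [8:10] → 'mx'; at [13:16] → 'qng'.
`findall` yields the raw match text (2 of them) because the pattern has no groups.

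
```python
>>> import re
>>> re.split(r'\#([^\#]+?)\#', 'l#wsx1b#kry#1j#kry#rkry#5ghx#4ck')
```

['l', 'wsx1b', 'kry', '1j', 'kry', 'rkry', '5ghx#4ck']

Because the pattern has a capturing group, `split` also inserts each captured text between the pieces.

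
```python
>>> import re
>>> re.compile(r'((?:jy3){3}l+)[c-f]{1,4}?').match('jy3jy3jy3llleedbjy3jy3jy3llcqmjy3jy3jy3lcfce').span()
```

(0, 13)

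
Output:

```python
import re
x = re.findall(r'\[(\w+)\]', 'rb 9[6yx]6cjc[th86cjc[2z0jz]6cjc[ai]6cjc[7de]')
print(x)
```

['6yx', '2z0jz', 'ai', '7de']

With a single group, `findall` returns only what that group captured — 4 items.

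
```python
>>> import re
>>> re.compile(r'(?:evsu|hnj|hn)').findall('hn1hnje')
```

`|` is ordered: at each position the engine commits to the first alternative that works.
Matches: at [0:2] → 'hn'; at [3:6] → 'hnj'.
`findall` yields the raw match text (2 of them) because the pattern has no groups.

['hn', 'hnj']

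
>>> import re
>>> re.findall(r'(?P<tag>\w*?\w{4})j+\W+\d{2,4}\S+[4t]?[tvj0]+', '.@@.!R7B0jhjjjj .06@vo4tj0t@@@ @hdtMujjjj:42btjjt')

The pattern matches zero or more of a word character (lazy), then exactly 4 of a word character (captured as 'tag'); then one or more of a literal 'j'; then one or more of a non-word character, then 2 to 4 of a digit, then one or more of a non-whitespace character; then optionally one of [4t], then one or more of one of [tvj0].
A non-greedy quantifier consumes as few characters as it can — just enough that the remainder of the pattern still matches from where it stops; whatever follows it matches normally.
Scanning left to right: at [5:27] match 'R7B0jhjjjj .06@vo4tj0t', group 1 = 'R7B0jh'; at [32:49] match 'hdtMujjjj:42btjjt', group 1 = 'hdtMu'.
Because there's exactly one group, `findall` drops the full match and keeps group 1 from each hit.

['R7B0jh', 'hdtMu']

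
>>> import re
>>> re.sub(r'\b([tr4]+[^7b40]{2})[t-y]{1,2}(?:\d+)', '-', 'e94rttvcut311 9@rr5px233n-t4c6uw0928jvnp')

'e94rttvcut311 9@-n--jvnp'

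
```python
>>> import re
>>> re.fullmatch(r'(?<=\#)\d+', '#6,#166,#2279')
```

None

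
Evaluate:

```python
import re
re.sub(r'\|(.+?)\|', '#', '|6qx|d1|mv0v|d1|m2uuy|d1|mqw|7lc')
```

The `?` after the quantifier makes it lazy — it takes as little as possible before letting the rest of the pattern try.
Every occurrence is swapped for '#'.

'#d1#d1#d1#7lc'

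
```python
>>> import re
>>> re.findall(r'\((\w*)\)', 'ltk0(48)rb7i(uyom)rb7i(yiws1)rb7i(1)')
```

['48', 'uyom', 'yiws1', '1']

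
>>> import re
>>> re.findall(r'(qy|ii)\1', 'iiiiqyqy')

['ii', 'qy']

The backreference `\1` re-matches whatever the first group consumed, character for character.
Matches: at [0:4] match 'iiii', group 1 = 'ii'; at [4:8] match 'qyqy', group 1 = 'qy'.
One capturing group, so `findall` returns just the captured substring from each match — 2 in all.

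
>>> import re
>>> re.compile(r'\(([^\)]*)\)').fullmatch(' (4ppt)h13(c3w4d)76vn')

For `fullmatch`, every character of the input must be accounted for by the pattern.
Here there's no way to consume every character, so the call returns None.

None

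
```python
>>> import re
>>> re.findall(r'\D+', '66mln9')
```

This matches one or more of a non-digit.
Scanning left to right: at [2:5] → 'mln'.
With no groups in the pattern, `findall` gives back each whole match — 1 here.

['mln']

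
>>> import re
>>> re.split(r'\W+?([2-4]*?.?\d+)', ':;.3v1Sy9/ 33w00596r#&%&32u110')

['', '.3', 'v1Sy9', ' 33', 'w00596r', '&32', 'u110']

This matches one or more of a non-word character (lazy); then zero or more of a character in [2-4] (lazy), then optionally any character, then one or more of a digit (captured).
Matches to split on: at [0:4] → ':;.3'; at [9:13] → '/ 33'; at [20:26] → '#&%&32'.
The group in the pattern means `split` returns the separators' captures alongside the pieces.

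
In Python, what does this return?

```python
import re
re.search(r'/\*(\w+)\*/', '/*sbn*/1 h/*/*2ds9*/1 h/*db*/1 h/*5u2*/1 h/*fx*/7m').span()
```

(0, 7)

`re.search` tries every starting position until one works.
The match spans [0:7] → '/*sbn*/'.
Captured: group 1 = 'sbn'.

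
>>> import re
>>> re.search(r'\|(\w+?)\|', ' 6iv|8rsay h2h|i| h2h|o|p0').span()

`re.search` tries every starting position until one works.
The match spans [14:17] → '|i|'.
Captured: group 1 = 'i'.

(14, 17)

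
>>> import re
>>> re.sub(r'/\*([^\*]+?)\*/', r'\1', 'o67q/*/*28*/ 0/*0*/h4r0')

'o67q/*28 00h4r0'

The replacement refers to a captured group, so each match is rewritten using its own captured text.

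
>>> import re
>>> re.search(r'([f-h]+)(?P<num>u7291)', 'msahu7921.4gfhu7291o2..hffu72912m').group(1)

This matches one or more of a character in [f-h] (captured); then the literal 'u7', then the literal '291' (captured as 'num').
`re.search` tries every starting position until one works.
The match spans [11:19] → 'gfhu7291'.
Captured: group 1 = 'gfh', group 2 = 'u7291'.

'gfh'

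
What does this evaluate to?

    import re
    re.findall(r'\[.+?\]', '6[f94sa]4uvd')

['[f94sa]']

Walking the string: at [1:8] → '[f94sa]'.
No capturing groups, so `findall` returns the 1 full match string.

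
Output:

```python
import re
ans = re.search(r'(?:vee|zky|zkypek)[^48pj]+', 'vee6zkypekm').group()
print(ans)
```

The match spans [0:7] → 'vee6zky'.

vee6zky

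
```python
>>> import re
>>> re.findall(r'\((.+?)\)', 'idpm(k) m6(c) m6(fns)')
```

The `?` after the quantifier makes it lazy — it takes as little as possible before letting the rest of the pattern try.
`findall` collects group 1 from each match (3 total).

['k', 'c', 'fns']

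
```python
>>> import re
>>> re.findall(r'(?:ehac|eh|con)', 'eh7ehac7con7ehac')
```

`|` is ordered: at each position the engine commits to the first alternative that works.
Matches: at [0:2] → 'eh'; at [3:7] → 'ehac'; at [8:11] → 'con'; at [12:16] → 'ehac'.
`findall` yields the raw match text (4 of them) because the pattern has no groups.

['eh', 'ehac', 'con', 'ehac']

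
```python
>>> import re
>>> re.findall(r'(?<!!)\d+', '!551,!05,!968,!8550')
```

['51', '5', '68', '550']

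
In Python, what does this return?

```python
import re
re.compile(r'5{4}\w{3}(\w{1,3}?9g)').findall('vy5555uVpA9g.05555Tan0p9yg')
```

The pattern matches exactly 4 of the literal '5', then exactly 3 of a word character; then 1 to 3 of a word character (lazy), then the literal '9g' (captured).
With a single group, `findall` returns only what that group captured — 1 item.

['A9g']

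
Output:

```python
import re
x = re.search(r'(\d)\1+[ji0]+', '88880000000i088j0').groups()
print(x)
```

The match spans [0:13] → '88880000000i0'.
Captured: group 1 = '8'.

('8',)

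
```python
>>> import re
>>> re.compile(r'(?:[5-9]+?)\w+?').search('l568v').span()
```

(1, 3)

The pattern matches one or more of a character in [5-9] (lazy) (non-capturing group); then one or more of a word character (lazy).
The `?` after the quantifier makes it lazy — it takes as little as possible before letting the rest of the pattern try.
`re.search` scans for the first position where the pattern succeeds.
The match spans [1:3] → '56'.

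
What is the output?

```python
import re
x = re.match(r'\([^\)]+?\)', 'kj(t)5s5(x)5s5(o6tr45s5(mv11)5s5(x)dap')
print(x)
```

None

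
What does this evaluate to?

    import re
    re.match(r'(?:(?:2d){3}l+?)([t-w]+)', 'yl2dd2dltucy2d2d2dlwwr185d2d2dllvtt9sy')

This matches the literal '2d' repeated 3 times, then one or more of the literal 'l' (lazy) (non-capturing group); then one or more of a character in [t-w] (captured).
With `match`, the pattern is implicitly anchored at the beginning.
Here the pattern fails at index 0, so the call returns None.

None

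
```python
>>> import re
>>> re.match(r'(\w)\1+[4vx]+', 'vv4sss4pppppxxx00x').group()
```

'vv4'

`match` is anchored at position 0; if the pattern doesn't fit there, it returns None.
The match spans [0:3] → 'vv4'.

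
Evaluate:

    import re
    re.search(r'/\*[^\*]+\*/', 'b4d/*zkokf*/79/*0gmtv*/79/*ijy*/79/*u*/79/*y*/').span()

(3, 12)

The match spans [3:12] → '/*zkokf*/'.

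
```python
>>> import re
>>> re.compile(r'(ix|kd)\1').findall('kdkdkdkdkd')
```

['kd', 'kd']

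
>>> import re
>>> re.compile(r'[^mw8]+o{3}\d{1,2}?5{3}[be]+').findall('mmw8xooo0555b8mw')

['xooo0555b']

Since nothing is captured, `findall` lists the 1 matched substring directly.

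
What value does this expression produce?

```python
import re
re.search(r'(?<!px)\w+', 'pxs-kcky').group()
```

'pxs'

`(?!…)`/`(?<!…)` only lets a position through if the neighbouring text does NOT match; no characters are consumed.
`search` walks the string left to right and returns the first match it finds.
The match spans [0:3] → 'pxs'.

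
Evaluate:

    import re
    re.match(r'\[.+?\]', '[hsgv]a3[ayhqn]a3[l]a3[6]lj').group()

'[hsgv]'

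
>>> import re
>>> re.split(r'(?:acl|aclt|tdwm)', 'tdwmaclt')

Alternation isn't longest-match — the leftmost alternative that fits at this position is chosen.
The string is cut at each match, leaving 3 pieces.

['', '', 't']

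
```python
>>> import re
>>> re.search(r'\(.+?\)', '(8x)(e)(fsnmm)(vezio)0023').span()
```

(0, 4)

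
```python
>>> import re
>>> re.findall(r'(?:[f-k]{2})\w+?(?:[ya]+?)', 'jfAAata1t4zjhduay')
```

['jfAAa', 'jhdua']

A non-greedy quantifier consumes as few characters as it can — just enough that the remainder of the pattern still matches from where it stops; whatever follows it matches normally.
Since nothing is captured, `findall` lists the 2 matched substrings directly.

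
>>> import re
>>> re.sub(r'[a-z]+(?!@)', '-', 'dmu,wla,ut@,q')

`(?!…)`/`(?<!…)` only lets a position through if the neighbouring text does NOT match; no characters are consumed.
Matches: at [0:3] → 'dmu'; at [4:7] → 'wla'; at [8:9] → 'u'; at [12:13] → 'q'.
Each match is replaced by '-'.

'-,-,-t@,-'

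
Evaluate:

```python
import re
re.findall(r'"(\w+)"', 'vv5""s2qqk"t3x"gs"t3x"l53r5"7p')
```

One capturing group, so `findall` returns just the captured substring from each match — 3 in all.

['s2qqk', 'gs', 'l53r5']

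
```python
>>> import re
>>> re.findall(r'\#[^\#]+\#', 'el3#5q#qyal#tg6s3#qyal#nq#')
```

['#5q#', '#tg6s3#', '#nq#']

With no groups in the pattern, `findall` gives back each whole match — 3 here.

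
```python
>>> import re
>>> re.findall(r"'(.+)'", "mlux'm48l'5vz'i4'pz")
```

Scanning left to right: at [4:17] match "'m48l'5vz'i4'", group 1 = "m48l'5vz'i4".
One capturing group, so `findall` returns just the captured substring from the one match — 1 in all.

["m48l'5vz'i4"]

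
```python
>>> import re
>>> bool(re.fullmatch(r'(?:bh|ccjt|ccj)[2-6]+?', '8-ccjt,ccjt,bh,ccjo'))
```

False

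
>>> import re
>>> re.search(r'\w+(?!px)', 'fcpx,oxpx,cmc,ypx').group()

The negative lookahead/lookbehind blocks any match where the forbidden context is present.
`re.search` tries every starting position until one works.
The match spans [0:4] → 'fcpx'.

'fcpx'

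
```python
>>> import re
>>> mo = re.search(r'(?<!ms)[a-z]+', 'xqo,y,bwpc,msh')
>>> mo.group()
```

A negative assertion filters positions out without eating any characters.
Unlike `match`, `search` isn't anchored — it looks for the pattern anywhere in the string.
The match spans [0:3] → 'xqo'.

'xqo'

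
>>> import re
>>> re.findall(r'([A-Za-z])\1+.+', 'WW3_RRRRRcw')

['W']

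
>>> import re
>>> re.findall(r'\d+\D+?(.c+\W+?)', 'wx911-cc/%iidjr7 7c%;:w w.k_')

['cc/', '7c%']

A non-greedy quantifier consumes as few characters as it can — just enough that the remainder of the pattern still matches from where it stops; whatever follows it matches normally.
One capturing group, so `findall` returns just the captured substring from each match — 2 in all.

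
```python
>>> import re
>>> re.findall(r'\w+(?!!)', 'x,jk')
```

['x', 'jk']

A negative assertion filters positions out without eating any characters.
Matches: at [0:1] → 'x'; at [2:4] → 'jk'.
`findall` yields the raw match text (2 of them) because the pattern has no groups.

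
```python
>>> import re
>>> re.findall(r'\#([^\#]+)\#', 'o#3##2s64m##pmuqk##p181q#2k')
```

['3', '2s64m', 'pmuqk', 'p181q']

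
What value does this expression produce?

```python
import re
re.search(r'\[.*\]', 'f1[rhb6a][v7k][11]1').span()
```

The match spans [2:18] → '[rhb6a][v7k][11]'.

(2, 18)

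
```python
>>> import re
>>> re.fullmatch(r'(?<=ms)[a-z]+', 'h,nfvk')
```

None

Lookahead/lookbehind check context without consuming it, so the matched span excludes the asserted characters.
`fullmatch` succeeds only if the pattern covers the string from start to end.
Here the pattern can't cover the whole string, so the call returns None.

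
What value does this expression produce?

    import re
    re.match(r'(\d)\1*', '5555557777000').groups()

('5',)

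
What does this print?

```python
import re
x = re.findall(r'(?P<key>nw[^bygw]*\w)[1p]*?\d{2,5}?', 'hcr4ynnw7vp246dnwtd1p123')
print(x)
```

The pattern matches the literal 'nw', then zero or more of any character except [bygw], then a word character (captured as 'key'); then zero or more of one of [1p] (lazy), then 2 to 5 of a digit (lazy).
Walking the string: at [6:14] match 'nw7vp246', group 1 = 'nw7vp2'; at [15:24] match 'nwtd1p123', group 1 = 'nwtd1p1'.
One capturing group, so `findall` returns just the captured substring from each match — 2 in all.

['nw7vp2', 'nwtd1p1']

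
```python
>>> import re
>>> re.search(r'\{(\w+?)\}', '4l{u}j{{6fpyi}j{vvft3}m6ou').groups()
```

('u',)

The match spans [2:5] → '{u}'.
Captured: group 1 = 'u'.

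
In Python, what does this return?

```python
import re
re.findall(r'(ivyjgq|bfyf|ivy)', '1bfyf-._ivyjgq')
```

Branches in `(...|...)` are attempted left-to-right; the first branch that allows the whole pattern to succeed is taken.
One capturing group, so `findall` returns just the captured substring from each match — 2 in all.

['bfyf', 'ivyjgq']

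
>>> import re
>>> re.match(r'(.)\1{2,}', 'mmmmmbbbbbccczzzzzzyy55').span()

(0, 5)

A backreference is literal: `\1` must see the identical characters the first group matched.
`re.match` won't scan ahead — the pattern has to work from the very first character.
The match spans [0:5] → 'mmmmm'.
Captured: group 1 = 'm'.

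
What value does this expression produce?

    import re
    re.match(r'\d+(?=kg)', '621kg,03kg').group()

Because the assertion is zero-width, the text it checks is not consumed and won't appear in the result.
`match` is anchored at position 0; if the pattern doesn't fit there, it returns None.
The match spans [0:3] → '621'.

'621'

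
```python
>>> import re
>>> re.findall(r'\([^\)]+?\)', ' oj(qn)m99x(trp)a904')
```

`findall` yields the raw match text (2 of them) because the pattern has no groups.

['(qn)', '(trp)']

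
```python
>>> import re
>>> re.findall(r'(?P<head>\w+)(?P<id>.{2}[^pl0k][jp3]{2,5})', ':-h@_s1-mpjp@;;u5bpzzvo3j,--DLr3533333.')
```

This matches one or more of a word character (captured as 'head'); then exactly 2 of any character, then any character except [pl0k], then 2 to 5 of one of [jp3] (captured as 'id').
Scanning left to right: at [4:12] match '_s1-mpjp', groups = ('_s', '1-mpjp'); at [15:25] match 'u5bpzzvo3j', groups = ('u5bpz', 'zvo3j'); at [28:38] match 'DLr3533333', groups = ('DLr35', '33333').
Multiple groups make `findall` return tuples — one 2-tuple for each match.

[('_s', '1-mpjp'), ('u5bpz', 'zvo3j'), ('DLr35', '33333')]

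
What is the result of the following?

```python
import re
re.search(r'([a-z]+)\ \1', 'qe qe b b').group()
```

After group 1 captures some text, `\1` only succeeds where that same text appears again.
The match spans [0:5] → 'qe qe'.

'qe qe'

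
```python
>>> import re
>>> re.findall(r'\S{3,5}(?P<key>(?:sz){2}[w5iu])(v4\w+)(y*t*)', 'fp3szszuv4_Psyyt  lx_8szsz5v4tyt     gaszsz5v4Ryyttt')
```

The pattern matches 3 to 5 of a non-whitespace character; then the literal 'sz' repeated 2 times, then one of [w5iu] (captured as 'key'); then the literal 'v4', then one or more of a word character (captured); then zero or more of a literal 'y', then zero or more of a literal 't' (captured).
3 groups means each result is a tuple of 3 captured strings — 2 here.

[('szszu', 'v4_Psyyt', ''), ('szsz5', 'v4tyt', '')]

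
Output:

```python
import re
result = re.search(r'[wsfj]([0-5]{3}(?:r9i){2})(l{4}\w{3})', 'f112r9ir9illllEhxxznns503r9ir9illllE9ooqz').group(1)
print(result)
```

112r9ir9i

The match spans [0:17] → 'f112r9ir9illllEhx'.
Captured: group 1 = '112r9ir9i', group 2 = 'llllEhx'.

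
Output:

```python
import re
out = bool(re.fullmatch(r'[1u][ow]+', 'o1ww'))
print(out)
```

False

`fullmatch` succeeds only if the pattern covers the string from start to end.
Here the pattern can't cover the whole string, so the call returns None, and `bool(None)` is False.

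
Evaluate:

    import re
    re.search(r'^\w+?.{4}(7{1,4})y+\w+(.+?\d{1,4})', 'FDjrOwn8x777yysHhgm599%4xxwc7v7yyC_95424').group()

Pattern: anchored at the start of the string; then one or more of a word character (lazy), then exactly 4 of any character; then 1 to 4 of a literal '7' (captured); then one or more of a literal 'y', then one or more of a word character; then one or more of any character (lazy), then 1 to 4 of a digit (captured).
Lazy quantifiers expand one character at a time until the remainder of the pattern can match.
`search` walks the string left to right and returns the first match it finds.
The match spans [0:24] → 'FDjrOwn8x777yysHhgm599%4'.
Captured: group 1 = '777', group 2 = '%4'.

'FDjrOwn8x777yysHhgm599%4'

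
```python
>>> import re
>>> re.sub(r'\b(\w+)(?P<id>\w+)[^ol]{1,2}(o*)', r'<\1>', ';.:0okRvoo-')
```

';.:<0okRvo>'

The pattern matches a word boundary (`\b`, zero-width); then one or more of a word character (captured); then one or more of a word character (captured as 'id'); then 1 to 2 of any character except [ol]; then zero or more of a literal 'o' (captured).
Matches: at [3:11] → '0okRvoo-'.
Each match is replaced using the text its own group 1 captured.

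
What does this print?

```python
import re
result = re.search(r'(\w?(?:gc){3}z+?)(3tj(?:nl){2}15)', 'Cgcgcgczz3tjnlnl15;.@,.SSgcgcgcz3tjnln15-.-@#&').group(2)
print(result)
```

The pattern matches optionally a word character, then the literal 'gc' repeated 3 times, then one or more of the literal 'z' (lazy) (captured); then the literal '3tj', then the literal 'nl' repeated 2 times, then the literal '15' (captured).
`re.search` tries every starting position until one works.
The match spans [0:18] → 'Cgcgcgczz3tjnlnl15'.
Captured: group 1 = 'Cgcgcgczz', group 2 = '3tjnlnl15'.

3tjnlnl15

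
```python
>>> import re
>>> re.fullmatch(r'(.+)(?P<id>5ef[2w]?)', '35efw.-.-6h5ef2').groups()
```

('35efw.-.-6h', '5ef2')

This matches one or more of any character (captured); then the literal '5ef', then optionally one of [2w] (captured as 'id').
For `fullmatch`, every character of the input must be accounted for by the pattern.
The match spans [0:15] → '35efw.-.-6h5ef2'.
Captured: group 1 = '35efw.-.-6h', group 2 = '5ef2'.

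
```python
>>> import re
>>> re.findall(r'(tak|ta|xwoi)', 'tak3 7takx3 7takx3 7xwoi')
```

['tak', 'tak', 'tak', 'xwoi']

Alternation isn't longest-match — the leftmost alternative that fits at this position is chosen.
Walking the string: at [0:3] match 'tak', group 1 = 'tak'; at [6:9] match 'tak', group 1 = 'tak'; at [13:16] match 'tak', group 1 = 'tak'; at [20:24] match 'xwoi', group 1 = 'xwoi'.
`findall` collects group 1 from each match (4 total).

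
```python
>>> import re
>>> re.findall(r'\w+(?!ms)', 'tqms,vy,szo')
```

The negative lookahead/lookbehind blocks any match where the forbidden context is present.
Walking the string: at [0:4] → 'tqms'; at [5:7] → 'vy'; at [8:11] → 'szo'.
No capturing groups, so `findall` returns the 3 full match strings.

['tqms', 'vy', 'szo']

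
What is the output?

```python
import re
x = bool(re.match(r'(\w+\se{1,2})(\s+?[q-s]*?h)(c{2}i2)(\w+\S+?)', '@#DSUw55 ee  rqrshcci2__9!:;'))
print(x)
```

False

`match` is anchored at position 0; if the pattern doesn't fit there, it returns None.
Here the pattern fails at index 0, so the call returns None, and `bool(None)` is False.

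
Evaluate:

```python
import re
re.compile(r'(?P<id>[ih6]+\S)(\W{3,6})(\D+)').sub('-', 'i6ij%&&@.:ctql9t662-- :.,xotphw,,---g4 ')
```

Pattern: one or more of one of [ih6], then a non-whitespace character (captured as 'id'); then 3 to 6 of a non-word character (captured); then one or more of a non-digit (captured).
Matches: at [0:14] → 'i6ij%&&@.:ctql'; at [16:37] → '662-- :.,xotphw,,---g'.
`sub` substitutes '-' at each match site.

'-9t-4 '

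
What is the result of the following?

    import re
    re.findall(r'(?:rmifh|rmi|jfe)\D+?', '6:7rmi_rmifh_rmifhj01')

`|` is ordered: at each position the engine commits to the first alternative that works.
`findall` yields the raw match text (3 of them) because the pattern has no groups.

['rmi_', 'rmifh_', 'rmifhj']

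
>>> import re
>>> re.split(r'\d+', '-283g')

['-', 'g']

The pattern matches one or more of a digit.
Matches to split on: at [1:4] → '283'.
`split` removes every match and returns the 2 fragments in between.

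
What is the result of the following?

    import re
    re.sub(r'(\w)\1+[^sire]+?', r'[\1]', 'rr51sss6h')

'[r]1[s]h'

The backreference `\1` re-matches whatever the first group consumed, character for character.
The replacement refers to a captured group, so each match is rewritten using its own captured text.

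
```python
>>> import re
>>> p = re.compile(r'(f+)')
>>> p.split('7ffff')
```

['7', 'ffff', '']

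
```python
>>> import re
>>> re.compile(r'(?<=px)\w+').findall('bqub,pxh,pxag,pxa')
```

['h', 'ag', 'a']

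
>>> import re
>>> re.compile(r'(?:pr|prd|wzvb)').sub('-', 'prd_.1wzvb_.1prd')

'-d_.1-_.1-d'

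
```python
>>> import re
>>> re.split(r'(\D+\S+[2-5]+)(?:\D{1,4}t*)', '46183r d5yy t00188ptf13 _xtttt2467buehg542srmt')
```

This matches one or more of a non-digit, then one or more of a non-whitespace character, then one or more of a character in [2-5] (captured); then 1 to 4 of a non-digit, then zero or more of a literal 't' (non-capturing group).
Because the pattern has a capturing group, `split` also inserts each captured text between the pieces.

['46183', 'r d5', '00188', 'ptf13', '2467', 'buehg542', '']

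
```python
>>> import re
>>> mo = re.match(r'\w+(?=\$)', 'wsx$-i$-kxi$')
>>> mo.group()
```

With `match`, the pattern is implicitly anchored at the beginning.
The match spans [0:3] → 'wsx'.

'wsx'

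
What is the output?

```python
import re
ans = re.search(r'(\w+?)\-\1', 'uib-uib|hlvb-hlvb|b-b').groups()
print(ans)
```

A backreference is literal: `\1` must see the identical characters the first group matched.
Unlike `match`, `search` isn't anchored — it looks for the pattern anywhere in the string.
The match spans [0:7] → 'uib-uib'.
Captured: group 1 = 'uib'.

('uib',)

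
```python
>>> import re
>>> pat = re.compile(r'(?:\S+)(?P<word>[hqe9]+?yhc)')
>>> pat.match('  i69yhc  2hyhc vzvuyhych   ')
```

The pattern matches one or more of a non-whitespace character (non-capturing group); then one or more of one of [hqe9] (lazy), then the literal 'yhc' (captured as 'word').
With `match`, the pattern is implicitly anchored at the beginning.
Here the pattern fails at index 0, so the call returns None.

None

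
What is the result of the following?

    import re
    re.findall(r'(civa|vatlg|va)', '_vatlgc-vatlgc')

Branches in `(...|...)` are attempted left-to-right; the first branch that allows the whole pattern to succeed is taken.
Because there's exactly one group, `findall` drops the full match and keeps group 1 from each hit.

['vatlg', 'vatlg']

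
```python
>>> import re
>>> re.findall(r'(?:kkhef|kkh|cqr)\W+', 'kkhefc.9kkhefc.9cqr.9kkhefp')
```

['cqr.']

Since nothing is captured, `findall` lists the 1 matched substring directly.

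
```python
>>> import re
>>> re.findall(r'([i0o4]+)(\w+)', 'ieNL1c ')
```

[('i', 'eNL1c')]

The pattern matches one or more of one of [i0o4] (captured); then one or more of a word character (captured).
Walking the string: at [0:6] match 'ieNL1c', groups = ('i', 'eNL1c').
`findall` packs the 2 group values into a tuple for every match.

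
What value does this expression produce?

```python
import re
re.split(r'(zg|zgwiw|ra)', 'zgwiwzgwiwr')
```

Alternation isn't longest-match — the leftmost alternative that fits at this position is chosen.
Matches to split on: at [0:2] → 'zg'; at [5:7] → 'zg'.
`re.split` interleaves the captured-group text with the surrounding fragments.

['', 'zg', 'wiw', 'zg', 'wiwr']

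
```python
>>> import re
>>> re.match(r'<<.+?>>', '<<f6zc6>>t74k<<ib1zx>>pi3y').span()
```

Lazy quantifiers expand one character at a time until the remainder of the pattern can match.
With `match`, the pattern is implicitly anchored at the beginning.
The match spans [0:9] → '<<f6zc6>>'.

(0, 9)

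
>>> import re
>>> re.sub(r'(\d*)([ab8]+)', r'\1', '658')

'65'

Pattern: zero or more of a digit (captured); then one or more of one of [ab8] (captured).
Matches: at [0:3] → '658'.
`\1` in the replacement pulls in group 1's text for each match.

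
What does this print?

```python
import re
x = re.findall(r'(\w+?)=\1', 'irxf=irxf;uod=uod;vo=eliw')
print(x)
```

`\1` has to match the exact text group 1 already captured.
Matches: at [0:9] match 'irxf=irxf', group 1 = 'irxf'; at [10:17] match 'uod=uod', group 1 = 'uod'.
`findall` collects group 1 from each match (2 total).

['irxf', 'uod']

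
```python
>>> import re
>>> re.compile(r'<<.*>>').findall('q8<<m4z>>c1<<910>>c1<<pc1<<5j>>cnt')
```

Walking the string: at [2:31] → '<<m4z>>c1<<910>>c1<<pc1<<5j>>'.
`findall` yields the raw match text (1 of them) because the pattern has no groups.

['<<m4z>>c1<<910>>c1<<pc1<<5j>>']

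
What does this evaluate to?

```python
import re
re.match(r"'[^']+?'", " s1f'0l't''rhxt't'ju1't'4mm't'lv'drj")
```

None

`re.match` only tries the pattern at the start of the string.
Here the string doesn't start with a match, so the call returns None.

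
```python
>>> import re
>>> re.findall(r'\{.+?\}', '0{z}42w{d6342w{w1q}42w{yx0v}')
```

['{z}', '{d6342w{w1q}', '{yx0v}']

Lazy quantifiers expand one character at a time until the remainder of the pattern can match.
Scanning left to right: at [1:4] → '{z}'; at [7:19] → '{d6342w{w1q}'; at [22:28] → '{yx0v}'.
With no groups in the pattern, `findall` gives back each whole match — 3 here.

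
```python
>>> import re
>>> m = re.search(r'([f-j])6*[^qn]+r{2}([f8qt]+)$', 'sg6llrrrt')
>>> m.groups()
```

The pattern matches a character in [f-j] (captured); then zero or more of a literal '6', then one or more of any character except [qn], then exactly 2 of the literal 'r'; then one or more of one of [f8qt] (captured); then anchored at the end.
`search` walks the string left to right and returns the first match it finds.
The match spans [1:9] → 'g6llrrrt'.
Captured: group 1 = 'g', group 2 = 't'.

('g', 't')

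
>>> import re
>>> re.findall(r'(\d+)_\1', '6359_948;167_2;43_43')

A backreference is literal: `\1` must see the identical characters the first group matched.
Because there's exactly one group, `findall` drops the full match and keeps group 1 from each hit.

['9', '43']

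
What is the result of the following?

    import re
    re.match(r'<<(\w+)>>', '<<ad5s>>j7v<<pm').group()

'<<ad5s>>'

`match` is anchored at position 0; if the pattern doesn't fit there, it returns None.
The match spans [0:8] → '<<ad5s>>'.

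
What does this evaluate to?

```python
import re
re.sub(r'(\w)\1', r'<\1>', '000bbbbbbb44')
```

'<0>0<b><b><b>b<4>'

A backreference is literal: `\1` must see the identical characters the first group matched.
The replacement refers to a captured group, so each match is rewritten using its own captured text.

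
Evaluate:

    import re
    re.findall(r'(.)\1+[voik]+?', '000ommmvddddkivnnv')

`\1` has to match the exact text group 1 already captured.
`findall` collects group 1 from each match (4 total).

['0', 'm', 'd', 'n']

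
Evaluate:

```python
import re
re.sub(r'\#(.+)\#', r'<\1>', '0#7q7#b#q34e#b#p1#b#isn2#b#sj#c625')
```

Each match is replaced using the text its own group 1 captured.

'0<7q7#b#q34e#b#p1#b#isn2#b#sj>c625'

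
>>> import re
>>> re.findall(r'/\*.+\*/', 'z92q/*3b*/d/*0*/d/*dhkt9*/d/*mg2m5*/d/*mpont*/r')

Walking the string: at [4:46] → '/*3b*/d/*0*/d/*dhkt9*/d/*mg2m5*/d/*mpont*/'.
With no groups in the pattern, `findall` gives back each whole match — 1 here.

['/*3b*/d/*0*/d/*dhkt9*/d/*mg2m5*/d/*mpont*/']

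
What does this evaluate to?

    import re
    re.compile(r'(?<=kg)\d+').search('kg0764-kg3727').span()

(2, 6)

The lookaround is zero-width — it requires the adjacent text to match without consuming it, so the asserted text isn't part of the match.
`re.search` tries every starting position until one works.
The match spans [2:6] → '0764'.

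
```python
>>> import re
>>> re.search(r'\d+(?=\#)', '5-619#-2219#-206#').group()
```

'619'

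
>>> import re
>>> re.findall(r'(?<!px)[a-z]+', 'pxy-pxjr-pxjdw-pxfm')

['pxy', 'pxjr', 'pxjdw', 'pxfm']

The negative lookahead/lookbehind blocks any match where the forbidden context is present.
Since nothing is captured, `findall` lists the 4 matched substrings directly.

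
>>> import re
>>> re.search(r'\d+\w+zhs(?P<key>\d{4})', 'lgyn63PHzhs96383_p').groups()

('9638',)

The pattern matches one or more of a digit, then one or more of a word character, then the literal 'zhs'; then exactly 4 of a digit (captured as 'key').
`search` walks the string left to right and returns the first match it finds.
The match spans [4:15] → '63PHzhs9638'.
Captured: group 1 = '9638'.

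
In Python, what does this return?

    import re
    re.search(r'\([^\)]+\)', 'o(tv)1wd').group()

`re.search` tries every starting position until one works.
The match spans [1:5] → '(tv)'.

'(tv)'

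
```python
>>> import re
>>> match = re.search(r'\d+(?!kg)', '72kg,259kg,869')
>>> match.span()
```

The negative lookaround is zero-width — it rules out positions where the adjacent text would match, without consuming anything.
The match spans [0:1] → '7'.

(0, 1)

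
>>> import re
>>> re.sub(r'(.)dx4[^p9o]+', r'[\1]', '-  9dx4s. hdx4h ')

The pattern matches any character (captured); then the literal 'dx4', then one or more of any character except [p9o].
Each match is replaced using the text its own group 1 captured.

'-  [9]'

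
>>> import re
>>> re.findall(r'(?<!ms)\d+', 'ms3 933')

The negative lookahead/lookbehind blocks any match where the forbidden context is present.
Matches: at [4:7] → '933'.
Since nothing is captured, `findall` lists the 1 matched substring directly.

['933']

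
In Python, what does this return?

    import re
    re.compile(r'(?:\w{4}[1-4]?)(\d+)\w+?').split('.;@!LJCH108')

['.;@!', '0', '']

The pattern matches exactly 4 of a word character, then optionally a character in [1-4] (non-capturing group); then one or more of a digit (captured); then one or more of a word character (lazy).
Matches to split on: at [4:11] → 'LJCH108'.
Because the pattern has a capturing group, `split` also inserts each captured text between the pieces.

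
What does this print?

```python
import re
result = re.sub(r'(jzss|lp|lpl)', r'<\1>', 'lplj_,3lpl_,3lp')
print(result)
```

Branches in `(...|...)` are attempted left-to-right; the first branch that allows the whole pattern to succeed is taken.
Matches: at [0:2] → 'lp'; at [7:9] → 'lp'; at [13:15] → 'lp'.
The replacement refers to a captured group, so each match is rewritten using its own captured text.

<lp>lj_,3<lp>l_,3<lp>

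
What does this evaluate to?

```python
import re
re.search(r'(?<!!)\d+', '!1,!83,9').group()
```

'3'

`(?!…)`/`(?<!…)` only lets a position through if the neighbouring text does NOT match; no characters are consumed.
The match spans [5:6] → '3'.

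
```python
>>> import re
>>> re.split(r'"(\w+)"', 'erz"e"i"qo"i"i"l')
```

Because the pattern has a capturing group, `split` also inserts each captured text between the pieces.

['erz', 'e', 'i', 'qo', 'i', 'i', 'l']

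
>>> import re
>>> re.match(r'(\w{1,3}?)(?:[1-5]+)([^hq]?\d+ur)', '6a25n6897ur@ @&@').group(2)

Pattern: 1 to 3 of a word character (lazy) (captured); then one or more of a character in [1-5] (non-capturing group); then optionally any character except [hq], then one or more of a digit, then the literal 'ur' (captured).
A non-greedy quantifier consumes as few characters as it can — just enough that the remainder of the pattern still matches from where it stops; whatever follows it matches normally.
With `match`, the pattern is implicitly anchored at the beginning.
The match spans [0:11] → '6a25n6897ur'.
Captured: group 1 = '6a', group 2 = 'n6897ur'.

'n6897ur'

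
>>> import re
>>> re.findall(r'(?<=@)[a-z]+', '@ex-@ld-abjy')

The positive lookaround only admits positions where the adjacent text matches; those characters stay outside the span.
With no groups in the pattern, `findall` gives back each whole match — 2 here.

['ex', 'ld']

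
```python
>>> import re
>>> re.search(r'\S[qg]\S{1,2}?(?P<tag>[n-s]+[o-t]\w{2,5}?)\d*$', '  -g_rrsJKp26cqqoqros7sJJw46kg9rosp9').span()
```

(28, 36)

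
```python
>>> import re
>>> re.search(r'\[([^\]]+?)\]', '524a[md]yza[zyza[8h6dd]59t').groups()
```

Unlike `match`, `search` isn't anchored — it looks for the pattern anywhere in the string.
The match spans [4:8] → '[md]'.
Captured: group 1 = 'md'.

('md',)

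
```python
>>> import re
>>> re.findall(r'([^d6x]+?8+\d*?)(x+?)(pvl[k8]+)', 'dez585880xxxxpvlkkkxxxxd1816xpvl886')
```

The pattern matches one or more of any character except [d6x] (lazy), then one or more of a literal '8', then zero or more of a digit (lazy) (captured); then one or more of a literal 'x' (lazy) (captured); then the literal 'pvl', then one or more of one of [k8] (captured).
With 3 capturing groups, `findall` returns a 3-tuple per match.

[('ez585880', 'xxxx', 'pvlkkk'), ('1816', 'x', 'pvl88')]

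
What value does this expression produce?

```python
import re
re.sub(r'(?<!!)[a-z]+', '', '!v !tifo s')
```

`(?!…)`/`(?<!…)` only lets a position through if the neighbouring text does NOT match; no characters are consumed.
Matches: at [5:8] → 'ifo'; at [9:10] → 's'.
Every occurrence is swapped for ''.

'!v !t '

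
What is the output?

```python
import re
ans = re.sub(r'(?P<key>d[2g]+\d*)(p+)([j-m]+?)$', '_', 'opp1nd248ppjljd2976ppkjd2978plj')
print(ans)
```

This matches a literal 'd', then one or more of one of [2g], then zero or more of a digit (captured as 'key'); then one or more of a literal 'p' (captured); then one or more of a character in [j-m] (lazy) (captured); then anchored at the end.
Matches: at [23:31] → 'd2978plj'.
Each match is replaced by '_'.

opp1nd248ppjljd2976ppkj_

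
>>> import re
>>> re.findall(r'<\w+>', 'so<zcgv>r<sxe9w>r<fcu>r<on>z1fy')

Walking the string: at [2:8] → '<zcgv>'; at [9:16] → '<sxe9w>'; at [17:22] → '<fcu>'; at [23:27] → '<on>'.
No capturing groups, so `findall` returns the 4 full match strings.

['<zcgv>', '<sxe9w>', '<fcu>', '<on>']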